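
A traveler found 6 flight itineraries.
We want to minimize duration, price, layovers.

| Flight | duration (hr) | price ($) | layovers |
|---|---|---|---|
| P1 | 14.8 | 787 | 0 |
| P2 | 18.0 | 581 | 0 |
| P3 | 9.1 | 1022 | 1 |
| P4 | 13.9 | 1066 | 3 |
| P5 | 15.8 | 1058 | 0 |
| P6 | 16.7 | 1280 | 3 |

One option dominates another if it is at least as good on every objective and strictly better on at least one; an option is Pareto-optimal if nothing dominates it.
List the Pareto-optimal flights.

P1: not dominated.
P2: not dominated (best price).
P3: not dominated (best duration).
P4: dominated by P3 (duration 9.1≤13.9, price 1022≤1066, layovers 1≤3).
P5: dominated by P1 (duration 14.8≤15.8, price 787≤1058, layovers 0≤0).
P6: dominated by P1 (duration 14.8≤16.7, price 787≤1280, layovers 0≤3).

P1, P2, P3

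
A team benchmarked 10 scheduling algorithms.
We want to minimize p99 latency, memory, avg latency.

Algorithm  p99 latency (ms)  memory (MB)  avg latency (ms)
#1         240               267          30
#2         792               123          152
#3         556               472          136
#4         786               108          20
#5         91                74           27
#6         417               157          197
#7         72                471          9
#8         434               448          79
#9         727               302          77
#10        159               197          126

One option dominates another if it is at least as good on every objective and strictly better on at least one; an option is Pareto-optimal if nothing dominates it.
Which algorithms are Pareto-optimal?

#4, #5, #7

#1: dominated by #5 (p99 latency 91≤240, memory 74≤267, avg latency 27≤30).
#2: dominated by #4 (p99 latency 786≤792, memory 108≤123, avg latency 20≤152).
#3: dominated by #1 (p99 latency 240≤556, memory 267≤472, avg latency 30≤136).
#4: not dominated.
#5: not dominated (best memory).
#6: dominated by #5 (p99 latency 91≤417, memory 74≤157, avg latency 27≤197).
#7: not dominated (best p99 latency).
#8: dominated by #1 (p99 latency 240≤434, memory 267≤448, avg latency 30≤79).
#9: dominated by #1 (p99 latency 240≤727, memory 267≤302, avg latency 30≤77).
#10: dominated by #5 (p99 latency 91≤159, memory 74≤197, avg latency 27≤126).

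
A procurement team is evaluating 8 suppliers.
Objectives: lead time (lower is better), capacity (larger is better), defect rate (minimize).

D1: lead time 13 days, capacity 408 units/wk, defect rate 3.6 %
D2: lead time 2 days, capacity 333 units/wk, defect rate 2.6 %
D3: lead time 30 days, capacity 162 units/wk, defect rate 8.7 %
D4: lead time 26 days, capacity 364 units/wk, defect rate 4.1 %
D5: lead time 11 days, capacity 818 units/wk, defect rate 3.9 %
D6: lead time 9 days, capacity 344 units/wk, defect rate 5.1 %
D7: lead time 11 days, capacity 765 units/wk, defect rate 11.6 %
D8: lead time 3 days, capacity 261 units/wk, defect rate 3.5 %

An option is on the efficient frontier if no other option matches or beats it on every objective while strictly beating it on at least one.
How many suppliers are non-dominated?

4

D1: not dominated.
D2: not dominated (best lead time).
D3: dominated by D1 (lead time 13≤30, capacity 408≥162, defect rate 3.6≤8.7).
D4: dominated by D1 (lead time 13≤26, capacity 408≥364, defect rate 3.6≤4.1).
D5: not dominated (best capacity).
D6: not dominated.
D7: dominated by D5 (lead time 11≤11, capacity 818≥765, defect rate 3.9≤11.6).
D8: dominated by D2 (lead time 2≤3, capacity 333≥261, defect rate 2.6≤3.5).
Pareto-optimal: D1, D2, D5, D6 → 4.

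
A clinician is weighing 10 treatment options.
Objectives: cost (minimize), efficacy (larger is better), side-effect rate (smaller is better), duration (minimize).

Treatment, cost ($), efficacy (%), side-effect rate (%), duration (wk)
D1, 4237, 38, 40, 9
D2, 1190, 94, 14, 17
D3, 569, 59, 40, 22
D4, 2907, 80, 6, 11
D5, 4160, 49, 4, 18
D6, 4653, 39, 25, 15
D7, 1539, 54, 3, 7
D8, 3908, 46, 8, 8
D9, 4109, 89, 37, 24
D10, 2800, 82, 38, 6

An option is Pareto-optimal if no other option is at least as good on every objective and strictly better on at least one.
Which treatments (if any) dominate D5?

D7

D7: cost 1539≤4160, efficacy 54≥49, side-effect rate 3≤4, duration 7≤18 — dominates D5.
Others (D1, D2, D3, D4, D6, D8, D9, D10) are each worse than D5 on at least one objective.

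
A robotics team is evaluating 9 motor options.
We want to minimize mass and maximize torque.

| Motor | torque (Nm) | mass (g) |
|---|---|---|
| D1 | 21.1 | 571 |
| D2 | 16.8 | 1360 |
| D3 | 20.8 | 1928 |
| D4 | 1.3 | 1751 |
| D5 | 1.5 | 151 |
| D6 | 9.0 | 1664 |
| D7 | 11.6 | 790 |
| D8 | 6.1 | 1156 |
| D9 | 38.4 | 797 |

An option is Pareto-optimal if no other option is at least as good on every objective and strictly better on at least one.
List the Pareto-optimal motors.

D1, D5, D9

D1: not dominated.
D2: dominated by D1 (torque 21.1≥16.8, mass 571≤1360).
D3: dominated by D1 (torque 21.1≥20.8, mass 571≤1928).
D4: dominated by D1 (torque 21.1≥1.3, mass 571≤1751).
D5: not dominated (best mass).
D6: dominated by D1 (torque 21.1≥9.0, mass 571≤1664).
D7: dominated by D1 (torque 21.1≥11.6, mass 571≤790).
D8: dominated by D1 (torque 21.1≥6.1, mass 571≤1156).
D9: not dominated (best torque).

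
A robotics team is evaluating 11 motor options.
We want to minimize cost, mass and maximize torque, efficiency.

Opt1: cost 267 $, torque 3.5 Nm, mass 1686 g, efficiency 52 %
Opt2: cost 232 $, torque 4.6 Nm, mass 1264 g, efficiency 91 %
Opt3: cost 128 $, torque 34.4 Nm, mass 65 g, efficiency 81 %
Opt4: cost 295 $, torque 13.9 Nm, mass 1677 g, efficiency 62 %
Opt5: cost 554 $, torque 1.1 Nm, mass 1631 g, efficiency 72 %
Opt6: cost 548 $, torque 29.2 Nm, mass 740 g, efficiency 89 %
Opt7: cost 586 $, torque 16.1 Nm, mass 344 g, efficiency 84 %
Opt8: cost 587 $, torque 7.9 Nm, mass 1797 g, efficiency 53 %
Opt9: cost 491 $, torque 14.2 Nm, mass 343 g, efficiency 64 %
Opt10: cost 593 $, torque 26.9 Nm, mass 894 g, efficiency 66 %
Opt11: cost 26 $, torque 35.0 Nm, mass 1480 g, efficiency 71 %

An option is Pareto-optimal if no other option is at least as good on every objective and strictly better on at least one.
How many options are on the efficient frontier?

Opt1: dominated by Opt2 (cost 232≤267, torque 4.6≥3.5, mass 1264≤1686, efficiency 91≥52).
Opt2: not dominated (best efficiency).
Opt3: not dominated (best mass).
Opt4: dominated by Opt3 (cost 128≤295, torque 34.4≥13.9, mass 65≤1677, efficiency 81≥62).
Opt5: dominated by Opt2 (cost 232≤554, torque 4.6≥1.1, mass 1264≤1631, efficiency 91≥72).
Opt6: not dominated.
Opt7: not dominated.
Opt8: dominated by Opt3 (cost 128≤587, torque 34.4≥7.9, mass 65≤1797, efficiency 81≥53).
Opt9: dominated by Opt3 (cost 128≤491, torque 34.4≥14.2, mass 65≤343, efficiency 81≥64).
Opt10: dominated by Opt3 (cost 128≤593, torque 34.4≥26.9, mass 65≤894, efficiency 81≥66).
Opt11: not dominated (best cost).
Pareto-optimal: Opt2, Opt3, Opt6, Opt7, Opt11 → 5.

5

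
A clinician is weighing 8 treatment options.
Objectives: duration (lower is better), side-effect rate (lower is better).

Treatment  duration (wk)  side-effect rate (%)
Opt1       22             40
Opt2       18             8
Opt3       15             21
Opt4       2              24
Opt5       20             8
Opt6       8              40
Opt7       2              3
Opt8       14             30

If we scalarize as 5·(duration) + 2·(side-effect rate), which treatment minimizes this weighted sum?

Opt1: 5·22 + 2·40 = 190
Opt2: 5·18 + 2·8 = 106
Opt3: 5·15 + 2·21 = 117
Opt4: 5·2 + 2·24 = 58
Opt5: 5·20 + 2·8 = 116
Opt6: 5·8 + 2·40 = 120
Opt7: 5·2 + 2·3 = 16
Opt8: 5·14 + 2·30 = 130
Lowest: Opt7 at 16.

Opt7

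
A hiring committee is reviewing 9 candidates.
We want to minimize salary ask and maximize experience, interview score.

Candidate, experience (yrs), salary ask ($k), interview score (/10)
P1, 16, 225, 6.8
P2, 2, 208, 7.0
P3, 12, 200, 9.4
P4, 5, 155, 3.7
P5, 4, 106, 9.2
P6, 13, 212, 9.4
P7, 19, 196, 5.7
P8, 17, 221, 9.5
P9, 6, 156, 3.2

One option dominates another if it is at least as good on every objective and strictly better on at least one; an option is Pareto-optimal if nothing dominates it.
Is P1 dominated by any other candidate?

Yes

P8 vs P1: experience 17≥16, salary ask 221≤225, interview score 9.5≥6.8 — P8 is at least as good on every objective and strictly better on at least one, so P8 dominates P1.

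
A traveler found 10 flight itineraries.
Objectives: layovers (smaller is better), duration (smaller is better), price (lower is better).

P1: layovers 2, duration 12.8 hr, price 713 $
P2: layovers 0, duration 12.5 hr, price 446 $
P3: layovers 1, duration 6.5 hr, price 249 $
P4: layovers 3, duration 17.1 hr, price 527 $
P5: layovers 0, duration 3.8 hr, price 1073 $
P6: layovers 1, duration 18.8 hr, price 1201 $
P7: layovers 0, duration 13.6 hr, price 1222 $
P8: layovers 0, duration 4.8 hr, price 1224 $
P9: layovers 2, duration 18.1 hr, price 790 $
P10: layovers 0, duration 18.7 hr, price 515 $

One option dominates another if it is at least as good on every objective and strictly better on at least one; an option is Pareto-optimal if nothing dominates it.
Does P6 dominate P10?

P6 vs P10: P6 is worse on layovers (1 vs 0), so it does not dominate P10.

No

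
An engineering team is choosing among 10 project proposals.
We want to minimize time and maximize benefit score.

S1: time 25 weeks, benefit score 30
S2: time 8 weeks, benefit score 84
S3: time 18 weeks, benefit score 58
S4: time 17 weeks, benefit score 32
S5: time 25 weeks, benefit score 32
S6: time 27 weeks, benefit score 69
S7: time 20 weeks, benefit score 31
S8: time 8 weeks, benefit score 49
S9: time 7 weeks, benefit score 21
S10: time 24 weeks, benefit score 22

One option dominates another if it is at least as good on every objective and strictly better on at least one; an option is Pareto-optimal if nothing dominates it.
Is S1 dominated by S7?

Yes

S7 vs S1: time 20≤25, benefit score 31≥30 — S7 is at least as good on every objective with at least one strict improvement.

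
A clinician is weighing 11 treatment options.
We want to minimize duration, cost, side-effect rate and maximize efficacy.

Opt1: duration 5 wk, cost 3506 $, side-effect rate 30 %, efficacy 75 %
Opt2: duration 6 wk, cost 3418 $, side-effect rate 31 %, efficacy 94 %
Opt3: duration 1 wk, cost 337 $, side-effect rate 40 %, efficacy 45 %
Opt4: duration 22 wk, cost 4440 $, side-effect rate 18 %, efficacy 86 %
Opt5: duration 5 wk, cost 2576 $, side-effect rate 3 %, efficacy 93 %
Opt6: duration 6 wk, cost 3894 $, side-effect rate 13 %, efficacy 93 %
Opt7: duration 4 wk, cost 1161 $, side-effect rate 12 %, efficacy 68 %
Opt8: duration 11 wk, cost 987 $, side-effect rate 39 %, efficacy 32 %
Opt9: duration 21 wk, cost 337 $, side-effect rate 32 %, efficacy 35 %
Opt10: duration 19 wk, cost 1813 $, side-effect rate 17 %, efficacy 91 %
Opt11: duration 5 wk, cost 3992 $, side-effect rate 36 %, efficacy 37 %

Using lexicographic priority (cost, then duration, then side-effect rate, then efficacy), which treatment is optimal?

Opt3

First minimize cost: best is 337, kept {Opt3, Opt9}.
Then minimize duration: best is 1, kept {Opt3}.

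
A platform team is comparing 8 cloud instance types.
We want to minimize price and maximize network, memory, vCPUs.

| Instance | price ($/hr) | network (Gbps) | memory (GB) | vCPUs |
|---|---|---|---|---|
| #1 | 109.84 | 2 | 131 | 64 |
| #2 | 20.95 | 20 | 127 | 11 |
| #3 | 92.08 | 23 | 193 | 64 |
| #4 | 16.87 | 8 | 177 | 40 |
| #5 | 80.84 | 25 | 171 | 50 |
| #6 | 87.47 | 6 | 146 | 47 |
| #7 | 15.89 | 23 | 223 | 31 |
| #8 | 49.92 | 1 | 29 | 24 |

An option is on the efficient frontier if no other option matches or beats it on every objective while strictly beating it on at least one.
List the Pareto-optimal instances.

#3, #4, #5, #7

#1: dominated by #3 (price 92.08≤109.84, network 23≥2, memory 193≥131, vCPUs 64≥64).
#2: dominated by #7 (price 15.89≤20.95, network 23≥20, memory 223≥127, vCPUs 31≥11).
#3: not dominated.
#4: not dominated.
#5: not dominated (best network).
#6: dominated by #5 (price 80.84≤87.47, network 25≥6, memory 171≥146, vCPUs 50≥47).
#7: not dominated (best price).
#8: dominated by #4 (price 16.87≤49.92, network 8≥1, memory 177≥29, vCPUs 40≥24).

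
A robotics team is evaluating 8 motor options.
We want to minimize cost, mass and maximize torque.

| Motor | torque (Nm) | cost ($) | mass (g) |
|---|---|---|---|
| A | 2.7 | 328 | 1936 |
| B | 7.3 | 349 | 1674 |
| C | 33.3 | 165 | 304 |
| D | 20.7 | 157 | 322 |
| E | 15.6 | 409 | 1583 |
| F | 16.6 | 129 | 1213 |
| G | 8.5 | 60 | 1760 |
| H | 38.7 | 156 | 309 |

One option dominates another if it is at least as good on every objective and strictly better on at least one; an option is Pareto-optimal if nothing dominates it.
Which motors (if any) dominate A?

C, D, F, G, H

C: torque 33.3≥2.7, cost 165≤328, mass 304≤1936 — dominates A.
D: torque 20.7≥2.7, cost 157≤328, mass 322≤1936 — dominates A.
F: torque 16.6≥2.7, cost 129≤328, mass 1213≤1936 — dominates A.
G: torque 8.5≥2.7, cost 60≤328, mass 1760≤1936 — dominates A.
H: torque 38.7≥2.7, cost 156≤328, mass 309≤1936 — dominates A.
Others (B, E) are each worse than A on at least one objective.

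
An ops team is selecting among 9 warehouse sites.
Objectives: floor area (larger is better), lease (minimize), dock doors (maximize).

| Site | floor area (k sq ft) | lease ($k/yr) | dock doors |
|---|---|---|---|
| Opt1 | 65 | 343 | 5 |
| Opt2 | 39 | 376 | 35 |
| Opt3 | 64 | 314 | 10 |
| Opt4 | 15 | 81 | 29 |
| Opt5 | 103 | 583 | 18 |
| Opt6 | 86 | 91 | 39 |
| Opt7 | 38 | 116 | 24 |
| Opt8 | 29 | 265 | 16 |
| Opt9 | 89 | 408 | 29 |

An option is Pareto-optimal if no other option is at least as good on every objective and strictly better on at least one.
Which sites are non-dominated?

Opt4, Opt5, Opt6, Opt9

Opt1: dominated by Opt6 (floor area 86≥65, lease 91≤343, dock doors 39≥5).
Opt2: dominated by Opt6 (floor area 86≥39, lease 91≤376, dock doors 39≥35).
Opt3: dominated by Opt6 (floor area 86≥64, lease 91≤314, dock doors 39≥10).
Opt4: not dominated (best lease).
Opt5: not dominated (best floor area).
Opt6: not dominated (best dock doors).
Opt7: dominated by Opt6 (floor area 86≥38, lease 91≤116, dock doors 39≥24).
Opt8: dominated by Opt6 (floor area 86≥29, lease 91≤265, dock doors 39≥16).
Opt9: not dominated.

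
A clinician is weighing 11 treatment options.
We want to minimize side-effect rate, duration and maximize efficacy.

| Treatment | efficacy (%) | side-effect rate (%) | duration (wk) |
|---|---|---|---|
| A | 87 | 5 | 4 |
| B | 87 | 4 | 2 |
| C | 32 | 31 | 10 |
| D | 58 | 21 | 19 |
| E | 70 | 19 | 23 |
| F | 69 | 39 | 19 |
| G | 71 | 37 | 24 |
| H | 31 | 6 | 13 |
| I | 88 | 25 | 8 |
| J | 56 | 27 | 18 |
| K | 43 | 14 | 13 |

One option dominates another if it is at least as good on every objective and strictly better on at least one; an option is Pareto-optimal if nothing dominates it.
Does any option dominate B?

No

A: worse on side-effect rate (5 vs 4).
C: worse on efficacy (32 vs 87).
D: worse on efficacy (58 vs 87).
E: worse on efficacy (70 vs 87).
F: worse on efficacy (69 vs 87).
G: worse on efficacy (71 vs 87).
H: worse on efficacy (31 vs 87).
I: worse on side-effect rate (25 vs 4).
J: worse on efficacy (56 vs 87).
K: worse on efficacy (43 vs 87).
No option is at least as good as B on every objective and strictly better on one.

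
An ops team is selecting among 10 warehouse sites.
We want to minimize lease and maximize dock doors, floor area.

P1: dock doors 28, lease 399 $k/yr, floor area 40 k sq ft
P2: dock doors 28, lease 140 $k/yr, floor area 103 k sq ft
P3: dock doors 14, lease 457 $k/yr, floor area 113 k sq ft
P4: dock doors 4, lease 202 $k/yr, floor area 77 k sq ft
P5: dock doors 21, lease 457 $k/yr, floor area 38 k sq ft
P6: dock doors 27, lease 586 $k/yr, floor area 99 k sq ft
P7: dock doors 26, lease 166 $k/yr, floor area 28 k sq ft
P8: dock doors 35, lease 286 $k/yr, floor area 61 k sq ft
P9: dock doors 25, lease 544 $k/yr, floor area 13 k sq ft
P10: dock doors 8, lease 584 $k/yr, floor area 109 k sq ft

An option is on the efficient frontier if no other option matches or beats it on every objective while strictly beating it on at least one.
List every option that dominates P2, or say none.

P1: worse on lease (399 vs 140).
P3: worse on dock doors (14 vs 28).
P4: worse on dock doors (4 vs 28).
P5: worse on dock doors (21 vs 28).
P6: worse on dock doors (27 vs 28).
P7: worse on dock doors (26 vs 28).
P8: worse on lease (286 vs 140).
P9: worse on dock doors (25 vs 28).
P10: worse on dock doors (8 vs 28).
No option dominates P2.

none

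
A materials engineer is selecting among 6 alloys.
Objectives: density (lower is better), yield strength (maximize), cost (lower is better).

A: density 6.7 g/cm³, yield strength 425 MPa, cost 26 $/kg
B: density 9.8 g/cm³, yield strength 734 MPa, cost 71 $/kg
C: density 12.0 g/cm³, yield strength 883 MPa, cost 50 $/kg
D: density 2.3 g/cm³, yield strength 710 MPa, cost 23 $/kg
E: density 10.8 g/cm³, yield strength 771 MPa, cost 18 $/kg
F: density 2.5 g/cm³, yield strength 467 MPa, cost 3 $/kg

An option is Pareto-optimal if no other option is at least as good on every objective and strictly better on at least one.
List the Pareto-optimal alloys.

B, C, D, E, F

A: dominated by D (density 2.3≤6.7, yield strength 710≥425, cost 23≤26).
B: not dominated.
C: not dominated (best yield strength).
D: not dominated (best density).
E: not dominated.
F: not dominated (best cost).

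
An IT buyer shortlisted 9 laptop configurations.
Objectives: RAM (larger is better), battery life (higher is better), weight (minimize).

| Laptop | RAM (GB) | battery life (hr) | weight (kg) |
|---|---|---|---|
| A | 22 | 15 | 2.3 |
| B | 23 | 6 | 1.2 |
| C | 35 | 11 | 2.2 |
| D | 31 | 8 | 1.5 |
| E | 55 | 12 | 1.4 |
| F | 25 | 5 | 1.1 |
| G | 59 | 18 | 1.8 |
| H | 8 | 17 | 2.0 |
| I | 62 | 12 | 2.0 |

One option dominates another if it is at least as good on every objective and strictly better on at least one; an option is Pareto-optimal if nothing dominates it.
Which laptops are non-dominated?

A: dominated by G (RAM 59≥22, battery life 18≥15, weight 1.8≤2.3).
B: not dominated.
C: dominated by E (RAM 55≥35, battery life 12≥11, weight 1.4≤2.2).
D: dominated by E (RAM 55≥31, battery life 12≥8, weight 1.4≤1.5).
E: not dominated.
F: not dominated (best weight).
G: not dominated (best battery life).
H: dominated by G (RAM 59≥8, battery life 18≥17, weight 1.8≤2.0).
I: not dominated (best RAM).

B, E, F, G, I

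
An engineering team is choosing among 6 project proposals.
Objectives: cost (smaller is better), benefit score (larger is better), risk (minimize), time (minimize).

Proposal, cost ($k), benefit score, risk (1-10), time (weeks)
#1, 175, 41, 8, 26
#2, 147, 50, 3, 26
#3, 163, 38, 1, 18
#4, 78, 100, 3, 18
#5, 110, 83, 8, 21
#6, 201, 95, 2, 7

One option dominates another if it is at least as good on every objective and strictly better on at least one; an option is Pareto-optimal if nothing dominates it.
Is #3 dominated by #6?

No

#6 vs #3: #6 is worse on cost (201 vs 163), so it does not dominate #3.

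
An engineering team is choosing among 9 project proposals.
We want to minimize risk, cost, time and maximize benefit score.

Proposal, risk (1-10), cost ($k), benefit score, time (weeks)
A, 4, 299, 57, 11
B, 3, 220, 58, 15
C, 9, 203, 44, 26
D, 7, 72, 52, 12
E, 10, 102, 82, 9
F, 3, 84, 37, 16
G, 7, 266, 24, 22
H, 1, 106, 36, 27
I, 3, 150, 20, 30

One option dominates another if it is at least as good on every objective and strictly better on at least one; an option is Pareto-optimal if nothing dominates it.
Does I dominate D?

I vs D: I is worse on cost (150 vs 72), so it does not dominate D.

No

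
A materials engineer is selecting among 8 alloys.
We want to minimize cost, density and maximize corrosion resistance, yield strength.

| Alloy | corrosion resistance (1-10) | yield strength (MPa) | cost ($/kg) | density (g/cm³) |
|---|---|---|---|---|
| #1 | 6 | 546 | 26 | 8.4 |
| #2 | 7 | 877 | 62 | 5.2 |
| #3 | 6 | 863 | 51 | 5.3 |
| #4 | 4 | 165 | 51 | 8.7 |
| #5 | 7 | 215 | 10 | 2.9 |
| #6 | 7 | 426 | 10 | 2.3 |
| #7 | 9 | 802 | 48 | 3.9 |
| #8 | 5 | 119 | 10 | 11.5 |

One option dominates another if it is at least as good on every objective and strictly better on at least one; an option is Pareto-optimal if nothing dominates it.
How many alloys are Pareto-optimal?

#1: not dominated.
#2: not dominated (best yield strength).
#3: not dominated.
#4: dominated by #1 (corrosion resistance 6≥4, yield strength 546≥165, cost 26≤51, density 8.4≤8.7).
#5: dominated by #6 (corrosion resistance 7≥7, yield strength 426≥215, cost 10≤10, density 2.3≤2.9).
#6: not dominated (best density).
#7: not dominated (best corrosion resistance).
#8: dominated by #5 (corrosion resistance 7≥5, yield strength 215≥119, cost 10≤10, density 2.9≤11.5).
Pareto-optimal: #1, #2, #3, #6, #7 → 5.

5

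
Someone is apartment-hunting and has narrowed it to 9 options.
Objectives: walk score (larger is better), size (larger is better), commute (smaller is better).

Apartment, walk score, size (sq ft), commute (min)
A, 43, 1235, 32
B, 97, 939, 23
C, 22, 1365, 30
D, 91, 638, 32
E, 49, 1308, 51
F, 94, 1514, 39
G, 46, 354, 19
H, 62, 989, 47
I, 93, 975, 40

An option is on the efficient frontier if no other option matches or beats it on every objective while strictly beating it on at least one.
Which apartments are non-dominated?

A, B, C, F, G

A: not dominated.
B: not dominated (best walk score).
C: not dominated.
D: dominated by B (walk score 97≥91, size 939≥638, commute 23≤32).
E: dominated by F (walk score 94≥49, size 1514≥1308, commute 39≤51).
F: not dominated (best size).
G: not dominated (best commute).
H: dominated by F (walk score 94≥62, size 1514≥989, commute 39≤47).
I: dominated by F (walk score 94≥93, size 1514≥975, commute 39≤40).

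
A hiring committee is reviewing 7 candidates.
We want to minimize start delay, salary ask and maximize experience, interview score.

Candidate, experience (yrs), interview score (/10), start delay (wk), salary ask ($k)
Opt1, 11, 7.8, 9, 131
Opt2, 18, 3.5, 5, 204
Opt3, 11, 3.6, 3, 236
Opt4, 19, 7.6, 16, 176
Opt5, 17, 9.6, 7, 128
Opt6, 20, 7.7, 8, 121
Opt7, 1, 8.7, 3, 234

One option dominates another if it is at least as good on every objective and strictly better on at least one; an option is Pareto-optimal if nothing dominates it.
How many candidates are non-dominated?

5

Opt1: dominated by Opt5 (experience 17≥11, interview score 9.6≥7.8, start delay 7≤9, salary ask 128≤131).
Opt2: not dominated.
Opt3: not dominated.
Opt4: dominated by Opt6 (experience 20≥19, interview score 7.7≥7.6, start delay 8≤16, salary ask 121≤176).
Opt5: not dominated (best interview score).
Opt6: not dominated (best experience).
Opt7: not dominated.
Pareto-optimal: Opt2, Opt3, Opt5, Opt6, Opt7 → 5.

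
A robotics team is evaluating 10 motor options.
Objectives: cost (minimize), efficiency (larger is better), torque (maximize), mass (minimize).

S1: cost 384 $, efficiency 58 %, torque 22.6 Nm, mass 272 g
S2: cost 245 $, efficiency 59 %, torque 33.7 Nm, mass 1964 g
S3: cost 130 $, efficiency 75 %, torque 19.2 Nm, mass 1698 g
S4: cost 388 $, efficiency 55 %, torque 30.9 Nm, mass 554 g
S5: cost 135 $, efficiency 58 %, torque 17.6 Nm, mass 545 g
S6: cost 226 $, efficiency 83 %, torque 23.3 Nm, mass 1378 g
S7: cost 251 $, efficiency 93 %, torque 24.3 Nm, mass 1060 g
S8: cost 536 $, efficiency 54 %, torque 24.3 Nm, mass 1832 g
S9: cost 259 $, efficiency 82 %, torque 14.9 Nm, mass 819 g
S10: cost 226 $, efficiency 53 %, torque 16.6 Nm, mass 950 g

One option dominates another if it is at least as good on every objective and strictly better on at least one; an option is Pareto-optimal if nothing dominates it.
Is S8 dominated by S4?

S4 vs S8: cost 388≤536, efficiency 55≥54, torque 30.9≥24.3, mass 554≤1832 — S4 is at least as good on every objective with at least one strict improvement.

Yes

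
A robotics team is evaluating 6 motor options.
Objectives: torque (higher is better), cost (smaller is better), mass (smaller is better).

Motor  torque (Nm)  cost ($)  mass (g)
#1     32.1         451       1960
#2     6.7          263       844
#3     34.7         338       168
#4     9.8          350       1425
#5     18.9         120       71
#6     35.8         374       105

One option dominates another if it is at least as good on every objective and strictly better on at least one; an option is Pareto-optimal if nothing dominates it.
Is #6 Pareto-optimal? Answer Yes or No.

Yes

#1: worse on torque (32.1 vs 35.8).
#2: worse on torque (6.7 vs 35.8).
#3: worse on torque (34.7 vs 35.8).
#4: worse on torque (9.8 vs 35.8).
#5: worse on torque (18.9 vs 35.8).
No option is at least as good as #6 on every objective and strictly better on one.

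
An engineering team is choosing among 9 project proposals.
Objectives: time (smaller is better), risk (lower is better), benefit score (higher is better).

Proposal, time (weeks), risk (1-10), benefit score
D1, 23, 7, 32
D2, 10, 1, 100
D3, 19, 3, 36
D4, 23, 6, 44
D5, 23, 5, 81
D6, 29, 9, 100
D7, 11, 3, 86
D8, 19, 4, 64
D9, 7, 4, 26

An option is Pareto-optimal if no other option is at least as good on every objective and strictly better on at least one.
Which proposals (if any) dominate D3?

D2: time 10≤19, risk 1≤3, benefit score 100≥36 — dominates D3.
D7: time 11≤19, risk 3≤3, benefit score 86≥36 — dominates D3.
Others (D1, D4, D5, D6, D8, D9) are each worse than D3 on at least one objective.

D2, D7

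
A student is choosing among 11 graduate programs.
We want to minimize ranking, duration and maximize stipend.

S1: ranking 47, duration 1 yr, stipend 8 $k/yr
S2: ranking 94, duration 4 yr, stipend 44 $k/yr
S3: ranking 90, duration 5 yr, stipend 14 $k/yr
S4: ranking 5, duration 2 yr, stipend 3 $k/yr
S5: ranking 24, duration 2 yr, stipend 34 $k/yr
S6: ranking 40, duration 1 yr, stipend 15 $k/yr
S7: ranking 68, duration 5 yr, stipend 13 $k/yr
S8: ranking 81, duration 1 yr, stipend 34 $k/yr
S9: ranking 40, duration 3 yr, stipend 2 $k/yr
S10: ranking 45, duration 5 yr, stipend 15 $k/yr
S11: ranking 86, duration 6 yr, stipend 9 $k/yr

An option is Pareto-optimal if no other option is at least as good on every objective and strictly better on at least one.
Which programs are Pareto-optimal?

S1: dominated by S6 (ranking 40≤47, duration 1≤1, stipend 15≥8).
S2: not dominated (best stipend).
S3: dominated by S5 (ranking 24≤90, duration 2≤5, stipend 34≥14).
S4: not dominated (best ranking).
S5: not dominated.
S6: not dominated.
S7: dominated by S5 (ranking 24≤68, duration 2≤5, stipend 34≥13).
S8: not dominated.
S9: dominated by S4 (ranking 5≤40, duration 2≤3, stipend 3≥2).
S10: dominated by S5 (ranking 24≤45, duration 2≤5, stipend 34≥15).
S11: dominated by S5 (ranking 24≤86, duration 2≤6, stipend 34≥9).

S2, S4, S5, S6, S8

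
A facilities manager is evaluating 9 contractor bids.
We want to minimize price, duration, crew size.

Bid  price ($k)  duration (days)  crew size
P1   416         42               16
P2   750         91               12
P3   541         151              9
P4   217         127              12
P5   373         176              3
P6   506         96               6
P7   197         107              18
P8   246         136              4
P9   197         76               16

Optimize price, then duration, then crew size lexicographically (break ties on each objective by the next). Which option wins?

First minimize price: best is 197, kept {P7, P9}.
Then minimize duration: best is 76, kept {P9}.

P9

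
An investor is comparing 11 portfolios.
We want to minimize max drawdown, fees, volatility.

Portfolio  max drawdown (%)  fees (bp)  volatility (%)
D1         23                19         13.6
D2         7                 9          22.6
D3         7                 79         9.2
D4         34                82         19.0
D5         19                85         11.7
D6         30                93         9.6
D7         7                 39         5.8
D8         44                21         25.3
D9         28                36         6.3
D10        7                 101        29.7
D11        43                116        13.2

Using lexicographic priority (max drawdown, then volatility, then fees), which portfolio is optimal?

D7

First minimize max drawdown: best is 7, kept {D2, D3, D7, D10}.
Then minimize volatility: best is 5.8, kept {D7}.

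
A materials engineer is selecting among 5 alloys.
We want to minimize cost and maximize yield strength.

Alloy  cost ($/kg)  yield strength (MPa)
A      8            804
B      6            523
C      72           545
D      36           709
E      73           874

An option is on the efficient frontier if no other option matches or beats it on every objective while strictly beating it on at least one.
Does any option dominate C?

A vs C: cost 8≤72, yield strength 804≥545 — A is at least as good on every objective and strictly better on at least one, so A dominates C.

Yes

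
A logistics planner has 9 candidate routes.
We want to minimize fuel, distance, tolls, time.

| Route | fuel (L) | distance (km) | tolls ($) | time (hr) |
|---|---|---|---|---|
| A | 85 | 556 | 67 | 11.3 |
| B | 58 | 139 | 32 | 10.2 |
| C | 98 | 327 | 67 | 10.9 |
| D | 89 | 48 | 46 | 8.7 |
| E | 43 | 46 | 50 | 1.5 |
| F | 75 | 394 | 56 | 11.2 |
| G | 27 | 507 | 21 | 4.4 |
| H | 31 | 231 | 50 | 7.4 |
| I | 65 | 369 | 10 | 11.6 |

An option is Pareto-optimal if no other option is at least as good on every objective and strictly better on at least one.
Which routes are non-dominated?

B, D, E, G, H, I

A: dominated by B (fuel 58≤85, distance 139≤556, tolls 32≤67, time 10.2≤11.3).
B: not dominated.
C: dominated by B (fuel 58≤98, distance 139≤327, tolls 32≤67, time 10.2≤10.9).
D: not dominated.
E: not dominated (best distance).
F: dominated by B (fuel 58≤75, distance 139≤394, tolls 32≤56, time 10.2≤11.2).
G: not dominated (best fuel).
H: not dominated.
I: not dominated (best tolls).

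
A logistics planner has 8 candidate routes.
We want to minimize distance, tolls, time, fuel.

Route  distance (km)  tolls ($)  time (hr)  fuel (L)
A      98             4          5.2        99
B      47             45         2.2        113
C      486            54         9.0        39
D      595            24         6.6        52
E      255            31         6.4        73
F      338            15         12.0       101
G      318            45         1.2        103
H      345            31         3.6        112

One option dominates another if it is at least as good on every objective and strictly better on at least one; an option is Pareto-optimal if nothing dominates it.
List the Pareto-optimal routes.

A, B, C, D, E, G, H

A: not dominated (best tolls).
B: not dominated (best distance).
C: not dominated (best fuel).
D: not dominated.
E: not dominated.
F: dominated by A (distance 98≤338, tolls 4≤15, time 5.2≤12.0, fuel 99≤101).
G: not dominated (best time).
H: not dominated.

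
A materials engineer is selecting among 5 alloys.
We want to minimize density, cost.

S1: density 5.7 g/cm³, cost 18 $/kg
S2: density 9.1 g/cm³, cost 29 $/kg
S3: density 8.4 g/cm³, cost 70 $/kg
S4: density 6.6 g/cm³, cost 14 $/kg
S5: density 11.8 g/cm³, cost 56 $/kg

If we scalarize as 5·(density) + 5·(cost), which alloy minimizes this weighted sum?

S1: 5·5.7 + 5·18 = 118.5
S2: 5·9.1 + 5·29 = 190.5
S3: 5·8.4 + 5·70 = 392.0
S4: 5·6.6 + 5·14 = 103.0
S5: 5·11.8 + 5·56 = 339.0
Lowest: S4 at 103.0.

S4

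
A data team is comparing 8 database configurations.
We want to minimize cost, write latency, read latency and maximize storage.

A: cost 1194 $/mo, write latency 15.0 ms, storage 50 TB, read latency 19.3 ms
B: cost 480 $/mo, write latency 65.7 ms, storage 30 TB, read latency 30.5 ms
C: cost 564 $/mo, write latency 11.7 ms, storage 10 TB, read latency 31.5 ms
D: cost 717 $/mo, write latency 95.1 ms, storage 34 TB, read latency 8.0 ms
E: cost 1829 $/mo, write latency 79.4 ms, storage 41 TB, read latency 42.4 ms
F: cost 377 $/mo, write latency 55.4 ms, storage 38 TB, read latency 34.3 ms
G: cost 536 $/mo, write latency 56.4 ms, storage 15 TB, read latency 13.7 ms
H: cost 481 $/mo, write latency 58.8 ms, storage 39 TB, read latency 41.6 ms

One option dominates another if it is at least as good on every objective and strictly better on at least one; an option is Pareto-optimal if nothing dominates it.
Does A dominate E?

A vs E: cost 1194≤1829, write latency 15.0≤79.4, storage 50≥41, read latency 19.3≤42.4 — A is at least as good on every objective with at least one strict improvement.

Yes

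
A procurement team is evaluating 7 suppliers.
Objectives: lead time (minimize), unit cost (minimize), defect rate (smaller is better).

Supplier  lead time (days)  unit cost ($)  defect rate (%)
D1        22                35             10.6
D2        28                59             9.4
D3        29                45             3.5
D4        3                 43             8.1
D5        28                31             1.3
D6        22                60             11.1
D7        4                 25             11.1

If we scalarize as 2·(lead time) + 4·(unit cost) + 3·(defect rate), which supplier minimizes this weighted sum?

D7

D1: 2·22 + 4·35 + 3·10.6 = 215.8
D2: 2·28 + 4·59 + 3·9.4 = 320.2
D3: 2·29 + 4·45 + 3·3.5 = 248.5
D4: 2·3 + 4·43 + 3·8.1 = 202.3
D5: 2·28 + 4·31 + 3·1.3 = 183.9
D6: 2·22 + 4·60 + 3·11.1 = 317.3
D7: 2·4 + 4·25 + 3·11.1 = 141.3
Lowest: D7 at 141.3.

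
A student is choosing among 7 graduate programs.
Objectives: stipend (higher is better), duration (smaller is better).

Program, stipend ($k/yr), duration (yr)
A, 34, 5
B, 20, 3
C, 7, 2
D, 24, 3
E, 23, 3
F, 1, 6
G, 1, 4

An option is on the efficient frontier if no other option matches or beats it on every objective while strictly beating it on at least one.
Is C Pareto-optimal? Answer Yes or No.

A: worse on duration (5 vs 2).
B: worse on duration (3 vs 2).
D: worse on duration (3 vs 2).
E: worse on duration (3 vs 2).
F: worse on stipend (1 vs 7).
G: worse on stipend (1 vs 7).
No option is at least as good as C on every objective and strictly better on one.

Yes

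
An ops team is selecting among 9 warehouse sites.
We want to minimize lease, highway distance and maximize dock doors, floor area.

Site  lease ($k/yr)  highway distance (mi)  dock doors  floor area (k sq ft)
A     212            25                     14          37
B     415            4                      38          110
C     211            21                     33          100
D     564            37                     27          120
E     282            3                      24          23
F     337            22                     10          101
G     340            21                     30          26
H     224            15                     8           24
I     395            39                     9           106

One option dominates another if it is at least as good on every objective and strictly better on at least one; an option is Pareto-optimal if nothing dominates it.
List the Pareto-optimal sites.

B, C, D, E, F, H, I

A: dominated by C (lease 211≤212, highway distance 21≤25, dock doors 33≥14, floor area 100≥37).
B: not dominated (best dock doors).
C: not dominated (best lease).
D: not dominated (best floor area).
E: not dominated (best highway distance).
F: not dominated.
G: dominated by C (lease 211≤340, highway distance 21≤21, dock doors 33≥30, floor area 100≥26).
H: not dominated.
I: not dominated.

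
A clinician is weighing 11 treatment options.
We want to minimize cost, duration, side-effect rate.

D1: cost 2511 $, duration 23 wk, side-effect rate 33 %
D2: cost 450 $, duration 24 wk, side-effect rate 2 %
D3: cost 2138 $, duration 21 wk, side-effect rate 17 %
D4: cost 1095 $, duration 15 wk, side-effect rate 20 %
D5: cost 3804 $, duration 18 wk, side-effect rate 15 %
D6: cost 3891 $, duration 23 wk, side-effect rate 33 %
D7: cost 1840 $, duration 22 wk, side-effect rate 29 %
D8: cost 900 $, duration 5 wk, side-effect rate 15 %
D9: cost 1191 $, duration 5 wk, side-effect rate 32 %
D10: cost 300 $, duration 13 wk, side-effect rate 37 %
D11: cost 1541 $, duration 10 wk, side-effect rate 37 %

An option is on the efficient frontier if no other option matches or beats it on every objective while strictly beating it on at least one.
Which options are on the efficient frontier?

D2, D8, D10

D1: dominated by D3 (cost 2138≤2511, duration 21≤23, side-effect rate 17≤33).
D2: not dominated (best side-effect rate).
D3: dominated by D8 (cost 900≤2138, duration 5≤21, side-effect rate 15≤17).
D4: dominated by D8 (cost 900≤1095, duration 5≤15, side-effect rate 15≤20).
D5: dominated by D8 (cost 900≤3804, duration 5≤18, side-effect rate 15≤15).
D6: dominated by D1 (cost 2511≤3891, duration 23≤23, side-effect rate 33≤33).
D7: dominated by D4 (cost 1095≤1840, duration 15≤22, side-effect rate 20≤29).
D8: not dominated.
D9: dominated by D8 (cost 900≤1191, duration 5≤5, side-effect rate 15≤32).
D10: not dominated (best cost).
D11: dominated by D8 (cost 900≤1541, duration 5≤10, side-effect rate 15≤37).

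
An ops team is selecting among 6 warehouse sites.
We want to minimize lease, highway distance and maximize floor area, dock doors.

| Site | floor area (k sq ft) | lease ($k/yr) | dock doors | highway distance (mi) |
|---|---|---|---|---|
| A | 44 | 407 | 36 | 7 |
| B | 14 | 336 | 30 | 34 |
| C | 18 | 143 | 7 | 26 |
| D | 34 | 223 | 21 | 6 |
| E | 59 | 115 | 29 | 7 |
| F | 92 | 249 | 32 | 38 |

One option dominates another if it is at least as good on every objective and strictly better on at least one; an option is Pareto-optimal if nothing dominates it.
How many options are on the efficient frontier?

5

A: not dominated (best dock doors).
B: not dominated.
C: dominated by E (floor area 59≥18, lease 115≤143, dock doors 29≥7, highway distance 7≤26).
D: not dominated (best highway distance).
E: not dominated (best lease).
F: not dominated (best floor area).
Pareto-optimal: A, B, D, E, F → 5.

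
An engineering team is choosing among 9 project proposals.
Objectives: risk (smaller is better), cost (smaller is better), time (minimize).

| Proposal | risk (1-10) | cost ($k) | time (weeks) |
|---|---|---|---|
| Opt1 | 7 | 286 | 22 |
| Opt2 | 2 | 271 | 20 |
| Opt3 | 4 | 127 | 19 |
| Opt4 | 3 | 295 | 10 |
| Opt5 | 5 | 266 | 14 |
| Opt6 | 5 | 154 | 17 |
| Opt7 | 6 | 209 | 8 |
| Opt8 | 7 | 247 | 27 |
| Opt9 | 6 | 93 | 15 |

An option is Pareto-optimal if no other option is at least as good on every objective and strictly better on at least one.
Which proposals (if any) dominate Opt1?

Opt2, Opt3, Opt5, Opt6, Opt7, Opt9

Opt2: risk 2≤7, cost 271≤286, time 20≤22 — dominates Opt1.
Opt3: risk 4≤7, cost 127≤286, time 19≤22 — dominates Opt1.
Opt5: risk 5≤7, cost 266≤286, time 14≤22 — dominates Opt1.
Opt6: risk 5≤7, cost 154≤286, time 17≤22 — dominates Opt1.
Opt7: risk 6≤7, cost 209≤286, time 8≤22 — dominates Opt1.
Opt9: risk 6≤7, cost 93≤286, time 15≤22 — dominates Opt1.
Others (Opt4, Opt8) are each worse than Opt1 on at least one objective.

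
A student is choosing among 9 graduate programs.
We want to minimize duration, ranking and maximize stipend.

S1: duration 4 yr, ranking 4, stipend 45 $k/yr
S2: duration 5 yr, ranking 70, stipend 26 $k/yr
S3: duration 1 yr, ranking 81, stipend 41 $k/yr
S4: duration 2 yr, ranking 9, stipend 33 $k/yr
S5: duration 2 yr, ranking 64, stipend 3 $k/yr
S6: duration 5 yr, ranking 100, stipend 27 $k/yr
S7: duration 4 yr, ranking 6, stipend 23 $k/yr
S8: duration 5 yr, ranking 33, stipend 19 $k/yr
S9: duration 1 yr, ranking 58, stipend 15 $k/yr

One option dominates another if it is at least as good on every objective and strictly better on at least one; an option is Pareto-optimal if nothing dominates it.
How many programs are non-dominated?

S1: not dominated (best ranking).
S2: dominated by S1 (duration 4≤5, ranking 4≤70, stipend 45≥26).
S3: not dominated.
S4: not dominated.
S5: dominated by S4 (duration 2≤2, ranking 9≤64, stipend 33≥3).
S6: dominated by S1 (duration 4≤5, ranking 4≤100, stipend 45≥27).
S7: dominated by S1 (duration 4≤4, ranking 4≤6, stipend 45≥23).
S8: dominated by S1 (duration 4≤5, ranking 4≤33, stipend 45≥19).
S9: not dominated.
Pareto-optimal: S1, S3, S4, S9 → 4.

4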